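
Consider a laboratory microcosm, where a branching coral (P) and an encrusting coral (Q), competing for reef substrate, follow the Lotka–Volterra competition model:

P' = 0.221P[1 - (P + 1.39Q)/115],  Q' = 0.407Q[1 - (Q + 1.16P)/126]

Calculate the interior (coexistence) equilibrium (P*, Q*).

P* ≈ 98.2, Q* ≈ 12.1

Setting both brackets to zero gives the nullclines P + 1.39Q = 115 and 1.16P + Q = 126.
Substituting Q = 126 - 1.16P into the first: P(1 - 1.39·1.16) = 115 - 1.39·126.
So P* = -60.1/-0.612 = 98.2, and then Q* = 126 - 1.16·98.2 = 12.1.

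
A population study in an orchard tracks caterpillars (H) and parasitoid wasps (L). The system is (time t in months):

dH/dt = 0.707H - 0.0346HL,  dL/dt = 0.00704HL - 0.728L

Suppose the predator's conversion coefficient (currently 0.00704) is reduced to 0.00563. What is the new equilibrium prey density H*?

H* ≈ 129

At the interior fixed point, setting dL/dt = 0 with L > 0 fixes H* = (predator death rate)/(HL coefficient) — independent of the other coefficients.
With the change, H* = 0.728/0.00563 = 129; it rises from 103.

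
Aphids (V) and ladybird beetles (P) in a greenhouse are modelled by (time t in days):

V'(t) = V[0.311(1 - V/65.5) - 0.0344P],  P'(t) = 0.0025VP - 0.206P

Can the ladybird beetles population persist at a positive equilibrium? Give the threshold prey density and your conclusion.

The predator equation gives dP/dt > 0 only when V > 0.206/0.0025 = 82.4.
Without the predator, V → K = 65.5. Since 65.5 < 82.4, the predator cannot invade.

Threshold V = 82.4; K < 82.4, so no, the predator goes extinct.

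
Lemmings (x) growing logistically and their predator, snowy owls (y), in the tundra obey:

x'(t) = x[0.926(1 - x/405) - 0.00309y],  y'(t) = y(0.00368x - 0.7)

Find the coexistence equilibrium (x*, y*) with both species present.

From dy/dt = 0 with y > 0: 0.00368x* = 0.7, so x* = 190.
Substitute into dx/dt = 0: 0.926(1 - 190/405) = 0.00309y*.
The bracket is 0.53, giving y* = 0.491/0.00309 = 159.

x* ≈ 190, y* ≈ 159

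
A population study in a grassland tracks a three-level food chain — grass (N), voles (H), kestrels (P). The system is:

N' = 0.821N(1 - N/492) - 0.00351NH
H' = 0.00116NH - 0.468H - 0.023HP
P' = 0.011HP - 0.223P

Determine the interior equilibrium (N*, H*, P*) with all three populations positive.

N* ≈ 449, H* ≈ 20.3, P* ≈ 2.32

From dP/dt = 0: 0.011H* = 0.223, so H* = 20.3.
From dN/dt = 0: 0.821(1 - N*/492) = 0.00351·20.3, giving N* = 492·(1 - 0.0867) = 449.
From dH/dt = 0: 0.00116·449 - 0.468 = 0.023P*, so P* = 0.0533/0.023 = 2.32.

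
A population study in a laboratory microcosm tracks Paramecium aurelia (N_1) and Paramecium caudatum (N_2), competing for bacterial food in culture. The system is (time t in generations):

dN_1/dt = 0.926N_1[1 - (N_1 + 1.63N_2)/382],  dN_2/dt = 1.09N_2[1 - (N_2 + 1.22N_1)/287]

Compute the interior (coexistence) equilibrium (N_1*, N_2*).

Setting both brackets to zero gives the nullclines N_1 + 1.63N_2 = 382 and 1.22N_1 + N_2 = 287.
Substituting N_2 = 287 - 1.22N_1 into the first: N_1(1 - 1.63·1.22) = 382 - 1.63·287.
So N_1* = -85.8/-0.989 = 86.8, and then N_2* = 287 - 1.22·86.8 = 181.

N_1* ≈ 86.8, N_2* ≈ 181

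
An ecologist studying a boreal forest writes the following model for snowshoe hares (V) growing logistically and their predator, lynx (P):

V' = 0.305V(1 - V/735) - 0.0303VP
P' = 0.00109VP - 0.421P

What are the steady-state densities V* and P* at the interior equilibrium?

From dP/dt = 0 with P > 0: 0.00109V* = 0.421, so V* = 386.
Substitute into dV/dt = 0: 0.305(1 - 386/735) = 0.0303P*.
The bracket is 0.475, giving P* = 0.145/0.0303 = 4.78.

V* ≈ 386, P* ≈ 4.78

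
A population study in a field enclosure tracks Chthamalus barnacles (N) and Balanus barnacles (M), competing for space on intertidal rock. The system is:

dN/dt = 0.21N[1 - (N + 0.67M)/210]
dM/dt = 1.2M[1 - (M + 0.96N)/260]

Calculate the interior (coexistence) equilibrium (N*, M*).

N* ≈ 100, M* ≈ 164

Setting both brackets to zero gives the nullclines N + 0.67M = 210 and 0.96N + M = 260.
Substituting M = 260 - 0.96N into the first: N(1 - 0.67·0.96) = 210 - 0.67·260.
So N* = 35.8/0.357 = 100, and then M* = 260 - 0.96·100 = 164.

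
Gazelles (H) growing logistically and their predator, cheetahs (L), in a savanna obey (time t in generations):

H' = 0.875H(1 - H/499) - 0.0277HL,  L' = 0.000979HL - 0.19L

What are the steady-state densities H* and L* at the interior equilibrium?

H* ≈ 194, L* ≈ 19.3

From dL/dt = 0 with L > 0: 0.000979H* = 0.19, so H* = 194.
Substitute into dH/dt = 0: 0.875(1 - 194/499) = 0.0277L*.
The bracket is 0.611, giving L* = 0.535/0.0277 = 19.3.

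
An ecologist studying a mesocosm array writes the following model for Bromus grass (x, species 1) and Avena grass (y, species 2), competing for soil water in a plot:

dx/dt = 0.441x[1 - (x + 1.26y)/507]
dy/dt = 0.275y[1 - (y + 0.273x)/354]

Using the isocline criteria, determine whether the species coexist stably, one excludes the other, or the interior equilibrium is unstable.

Compare the nullcline intercepts: K1/α12 = 507/1.26 = 402 > K2 = 354; K2/α21 = 354/0.273 = 1300 > K1 = 507.
Since both inequalities hold, each species can invade when rare, so the interior equilibrium is stable.

stable coexistence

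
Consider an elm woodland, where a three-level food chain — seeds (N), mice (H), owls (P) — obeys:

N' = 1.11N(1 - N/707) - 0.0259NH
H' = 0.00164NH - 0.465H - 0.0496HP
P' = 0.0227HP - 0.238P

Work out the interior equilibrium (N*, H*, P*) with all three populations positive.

N* ≈ 534, H* ≈ 10.5, P* ≈ 8.28

From dP/dt = 0: 0.0227H* = 0.238, so H* = 10.5.
From dN/dt = 0: 1.11(1 - N*/707) = 0.0259·10.5, giving N* = 707·(1 - 0.245) = 534.
From dH/dt = 0: 0.00164·534 - 0.465 = 0.0496P*, so P* = 0.411/0.0496 = 8.28.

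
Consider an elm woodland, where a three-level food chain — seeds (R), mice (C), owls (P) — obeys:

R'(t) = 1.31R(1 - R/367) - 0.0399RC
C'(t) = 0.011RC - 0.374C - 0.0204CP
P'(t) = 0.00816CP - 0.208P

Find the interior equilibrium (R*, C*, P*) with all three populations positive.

From dP/dt = 0: 0.00816C* = 0.208, so C* = 25.5.
From dR/dt = 0: 1.31(1 - R*/367) = 0.0399·25.5, giving R* = 367·(1 - 0.776) = 82.1.
From dC/dt = 0: 0.011·82.1 - 0.374 = 0.0204P*, so P* = 0.529/0.0204 = 25.9.

R* ≈ 82.1, C* ≈ 25.5, P* ≈ 25.9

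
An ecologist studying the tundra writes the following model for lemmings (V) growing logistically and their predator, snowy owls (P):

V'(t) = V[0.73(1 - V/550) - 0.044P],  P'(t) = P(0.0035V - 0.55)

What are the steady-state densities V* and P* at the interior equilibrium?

V* ≈ 157, P* ≈ 11.9

From dP/dt = 0 with P > 0: 0.0035V* = 0.55, so V* = 157.
Substitute into dV/dt = 0: 0.73(1 - 157/550) = 0.044P*.
The bracket is 0.714, giving P* = 0.521/0.044 = 11.9.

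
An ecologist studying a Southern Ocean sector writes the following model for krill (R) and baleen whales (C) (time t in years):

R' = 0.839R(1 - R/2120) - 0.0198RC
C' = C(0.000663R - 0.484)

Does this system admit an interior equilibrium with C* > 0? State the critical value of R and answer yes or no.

Threshold R = 730; K > 730, so yes, the predator persists.

The predator equation gives dC/dt > 0 only when R > 0.484/0.000663 = 730.
Without the predator, R → K = 2120. Since 2120 > 730, the predator can invade and persist.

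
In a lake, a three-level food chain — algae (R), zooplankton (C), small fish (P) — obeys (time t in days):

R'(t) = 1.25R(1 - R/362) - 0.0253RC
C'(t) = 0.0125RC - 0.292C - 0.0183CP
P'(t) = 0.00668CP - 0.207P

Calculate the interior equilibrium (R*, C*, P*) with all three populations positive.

From dP/dt = 0: 0.00668C* = 0.207, so C* = 31.
From dR/dt = 0: 1.25(1 - R*/362) = 0.0253·31, giving R* = 362·(1 - 0.627) = 135.
From dC/dt = 0: 0.0125·135 - 0.292 = 0.0183P*, so P* = 1.39/0.0183 = 76.2.

R* ≈ 135, C* ≈ 31, P* ≈ 76.2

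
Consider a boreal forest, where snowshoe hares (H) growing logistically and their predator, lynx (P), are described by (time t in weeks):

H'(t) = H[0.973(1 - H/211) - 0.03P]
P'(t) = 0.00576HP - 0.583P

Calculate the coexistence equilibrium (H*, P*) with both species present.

H* ≈ 101, P* ≈ 16.9

From dP/dt = 0 with P > 0: 0.00576H* = 0.583, so H* = 101.
Substitute into dH/dt = 0: 0.973(1 - 101/211) = 0.03P*.
The bracket is 0.52, giving P* = 0.506/0.03 = 16.9.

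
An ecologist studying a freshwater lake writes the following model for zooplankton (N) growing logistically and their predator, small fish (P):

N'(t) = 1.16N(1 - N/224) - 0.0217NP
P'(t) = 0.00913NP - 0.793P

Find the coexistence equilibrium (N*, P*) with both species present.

N* ≈ 86.9, P* ≈ 32.7

From dP/dt = 0 with P > 0: 0.00913N* = 0.793, so N* = 86.9.
Substitute into dN/dt = 0: 1.16(1 - 86.9/224) = 0.0217P*.
The bracket is 0.612, giving P* = 0.71/0.0217 = 32.7.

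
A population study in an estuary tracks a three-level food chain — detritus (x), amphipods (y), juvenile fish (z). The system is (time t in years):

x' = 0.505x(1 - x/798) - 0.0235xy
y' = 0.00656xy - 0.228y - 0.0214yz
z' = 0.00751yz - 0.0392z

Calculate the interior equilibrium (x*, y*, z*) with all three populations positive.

From dz/dt = 0: 0.00751y* = 0.0392, so y* = 5.22.
From dx/dt = 0: 0.505(1 - x*/798) = 0.0235·5.22, giving x* = 798·(1 - 0.243) = 604.
From dy/dt = 0: 0.00656·604 - 0.228 = 0.0214z*, so z* = 3.74/0.0214 = 175.

x* ≈ 604, y* ≈ 5.22, z* ≈ 175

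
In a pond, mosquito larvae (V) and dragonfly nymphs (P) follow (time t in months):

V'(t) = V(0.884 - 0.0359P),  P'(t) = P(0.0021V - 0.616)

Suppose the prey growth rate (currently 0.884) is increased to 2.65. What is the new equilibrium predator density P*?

P* ≈ 73.8

At the interior fixed point, setting dV/dt = 0 with V > 0 fixes P* = (prey growth rate)/(VP coefficient) — independent of the other coefficients.
With the change, P* = 2.65/0.0359 = 73.8; it rises from 24.6.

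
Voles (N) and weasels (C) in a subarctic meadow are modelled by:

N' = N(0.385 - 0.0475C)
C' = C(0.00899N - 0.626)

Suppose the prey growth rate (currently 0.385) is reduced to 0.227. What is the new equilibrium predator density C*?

C* ≈ 4.78

At the interior fixed point, setting dN/dt = 0 with N > 0 fixes C* = (prey growth rate)/(NC coefficient) — independent of the other coefficients.
With the change, C* = 0.227/0.0475 = 4.78; it falls from 8.11.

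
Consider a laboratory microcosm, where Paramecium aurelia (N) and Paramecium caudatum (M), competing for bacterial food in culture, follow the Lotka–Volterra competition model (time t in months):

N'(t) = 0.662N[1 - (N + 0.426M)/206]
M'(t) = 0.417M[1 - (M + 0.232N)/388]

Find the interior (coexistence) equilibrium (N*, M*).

N* ≈ 45.2, M* ≈ 378

Setting both brackets to zero gives the nullclines N + 0.426M = 206 and 0.232N + M = 388.
Substituting M = 388 - 0.232N into the first: N(1 - 0.426·0.232) = 206 - 0.426·388.
So N* = 40.7/0.901 = 45.2, and then M* = 388 - 0.232·45.2 = 378.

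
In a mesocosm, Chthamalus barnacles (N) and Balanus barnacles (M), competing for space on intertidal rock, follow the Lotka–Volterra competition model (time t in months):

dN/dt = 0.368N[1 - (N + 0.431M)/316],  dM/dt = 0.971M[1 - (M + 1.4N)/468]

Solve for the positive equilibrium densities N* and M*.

Setting both brackets to zero gives the nullclines N + 0.431M = 316 and 1.4N + M = 468.
Substituting M = 468 - 1.4N into the first: N(1 - 0.431·1.4) = 316 - 0.431·468.
So N* = 114/0.397 = 288, and then M* = 468 - 1.4·288 = 64.5.

N* ≈ 288, M* ≈ 64.5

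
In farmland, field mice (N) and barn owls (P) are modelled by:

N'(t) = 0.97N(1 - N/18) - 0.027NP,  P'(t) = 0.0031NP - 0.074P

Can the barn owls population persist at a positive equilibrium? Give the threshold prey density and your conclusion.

The predator equation gives dP/dt > 0 only when N > 0.074/0.0031 = 23.9.
Without the predator, N → K = 18. Since 18 < 23.9, the predator cannot invade.

Threshold N = 23.9; K < 23.9, so no, the predator goes extinct.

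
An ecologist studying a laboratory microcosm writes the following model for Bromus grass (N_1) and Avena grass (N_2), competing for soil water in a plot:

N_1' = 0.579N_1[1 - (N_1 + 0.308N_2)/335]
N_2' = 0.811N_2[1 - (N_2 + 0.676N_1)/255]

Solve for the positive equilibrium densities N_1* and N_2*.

Setting both brackets to zero gives the nullclines N_1 + 0.308N_2 = 335 and 0.676N_1 + N_2 = 255.
Substituting N_2 = 255 - 0.676N_1 into the first: N_1(1 - 0.308·0.676) = 335 - 0.308·255.
So N_1* = 256/0.792 = 324, and then N_2* = 255 - 0.676·324 = 36.

N_1* ≈ 324, N_2* ≈ 36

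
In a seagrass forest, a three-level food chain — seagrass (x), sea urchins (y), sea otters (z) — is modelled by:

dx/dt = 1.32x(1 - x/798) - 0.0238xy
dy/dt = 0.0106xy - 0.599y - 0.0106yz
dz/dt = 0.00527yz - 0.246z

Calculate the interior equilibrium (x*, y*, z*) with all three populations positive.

x* ≈ 126, y* ≈ 46.7, z* ≈ 69.9

From dz/dt = 0: 0.00527y* = 0.246, so y* = 46.7.
From dx/dt = 0: 1.32(1 - x*/798) = 0.0238·46.7, giving x* = 798·(1 - 0.842) = 126.
From dy/dt = 0: 0.0106·126 - 0.599 = 0.0106z*, so z* = 0.741/0.0106 = 69.9.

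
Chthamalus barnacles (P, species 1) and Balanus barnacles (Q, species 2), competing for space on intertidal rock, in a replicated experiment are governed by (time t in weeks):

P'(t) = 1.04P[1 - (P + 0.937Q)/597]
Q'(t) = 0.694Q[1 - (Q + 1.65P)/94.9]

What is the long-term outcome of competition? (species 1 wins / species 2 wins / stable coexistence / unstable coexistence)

Compare the nullcline intercepts: K1/α12 = 597/0.937 = 637 > K2 = 94.9; K2/α21 = 94.9/1.65 = 57.5 < K1 = 597.
Since the inequalities point opposite ways, species 1 can invade but species 2 cannot.

species 1 excludes species 2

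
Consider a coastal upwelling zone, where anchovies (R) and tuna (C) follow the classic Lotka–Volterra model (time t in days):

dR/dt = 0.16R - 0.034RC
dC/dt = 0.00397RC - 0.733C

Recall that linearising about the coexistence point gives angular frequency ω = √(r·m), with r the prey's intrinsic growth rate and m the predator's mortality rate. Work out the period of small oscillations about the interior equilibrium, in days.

T ≈ 18.3 days

Here r = 0.16 and m = 0.733, so r·m = 0.117.
ω = √0.117 = 0.342 per day, hence T = 2π/ω ≈ 18.3 days.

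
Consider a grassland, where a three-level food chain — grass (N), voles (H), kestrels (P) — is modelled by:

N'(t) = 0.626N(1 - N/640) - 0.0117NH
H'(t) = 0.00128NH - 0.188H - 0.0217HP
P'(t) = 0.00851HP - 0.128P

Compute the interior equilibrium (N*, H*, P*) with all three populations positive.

N* ≈ 460, H* ≈ 15, P* ≈ 18.5

From dP/dt = 0: 0.00851H* = 0.128, so H* = 15.
From dN/dt = 0: 0.626(1 - N*/640) = 0.0117·15, giving N* = 640·(1 - 0.281) = 460.
From dH/dt = 0: 0.00128·460 - 0.188 = 0.0217P*, so P* = 0.401/0.0217 = 18.5.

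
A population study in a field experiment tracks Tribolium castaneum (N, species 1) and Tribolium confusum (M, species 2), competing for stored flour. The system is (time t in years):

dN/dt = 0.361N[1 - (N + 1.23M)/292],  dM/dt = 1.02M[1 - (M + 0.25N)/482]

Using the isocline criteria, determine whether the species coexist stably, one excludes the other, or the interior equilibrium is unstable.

species 2 excludes species 1

Compare the nullcline intercepts: K1/α12 = 292/1.23 = 237 < K2 = 482; K2/α21 = 482/0.25 = 1930 > K1 = 292.
Since the inequalities point opposite ways, species 2 can invade but species 1 cannot.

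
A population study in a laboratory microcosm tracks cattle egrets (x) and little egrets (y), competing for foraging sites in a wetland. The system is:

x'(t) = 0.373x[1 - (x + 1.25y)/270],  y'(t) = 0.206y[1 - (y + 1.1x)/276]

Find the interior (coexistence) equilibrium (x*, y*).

x* ≈ 200, y* ≈ 56

Setting both brackets to zero gives the nullclines x + 1.25y = 270 and 1.1x + y = 276.
Substituting y = 276 - 1.1x into the first: x(1 - 1.25·1.1) = 270 - 1.25·276.
So x* = -75/-0.375 = 200, and then y* = 276 - 1.1·200 = 56.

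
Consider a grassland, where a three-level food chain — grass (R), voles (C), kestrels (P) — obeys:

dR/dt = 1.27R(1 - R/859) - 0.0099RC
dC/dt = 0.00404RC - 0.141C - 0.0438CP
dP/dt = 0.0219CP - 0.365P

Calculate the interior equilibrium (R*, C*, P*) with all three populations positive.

R* ≈ 747, C* ≈ 16.7, P* ≈ 65.7

From dP/dt = 0: 0.0219C* = 0.365, so C* = 16.7.
From dR/dt = 0: 1.27(1 - R*/859) = 0.0099·16.7, giving R* = 859·(1 - 0.13) = 747.
From dC/dt = 0: 0.00404·747 - 0.141 = 0.0438P*, so P* = 2.88/0.0438 = 65.7.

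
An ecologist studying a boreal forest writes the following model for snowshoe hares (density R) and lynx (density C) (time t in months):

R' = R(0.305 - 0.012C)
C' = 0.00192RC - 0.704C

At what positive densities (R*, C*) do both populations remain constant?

R* ≈ 367, C* ≈ 25.4

Set dC/dt = 0 with C > 0: 0.00192R - 0.704 = 0, so R* = 0.704/0.00192 = 367.
Set dR/dt = 0 with R > 0: 0.305 - 0.012C = 0, so C* = 0.305/0.012 = 25.4.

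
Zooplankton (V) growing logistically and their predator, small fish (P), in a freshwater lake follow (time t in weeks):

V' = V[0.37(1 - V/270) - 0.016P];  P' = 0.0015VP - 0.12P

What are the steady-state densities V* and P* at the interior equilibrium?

V* ≈ 80, P* ≈ 16.3

From dP/dt = 0 with P > 0: 0.0015V* = 0.12, so V* = 80.
Substitute into dV/dt = 0: 0.37(1 - 80/270) = 0.016P*.
The bracket is 0.704, giving P* = 0.26/0.016 = 16.3.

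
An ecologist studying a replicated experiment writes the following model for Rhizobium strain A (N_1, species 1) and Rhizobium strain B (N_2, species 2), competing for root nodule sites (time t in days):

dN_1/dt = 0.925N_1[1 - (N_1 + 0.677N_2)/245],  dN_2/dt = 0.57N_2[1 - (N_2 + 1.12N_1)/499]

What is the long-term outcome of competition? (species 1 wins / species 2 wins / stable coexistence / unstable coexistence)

species 2 excludes species 1

Compare the nullcline intercepts: K1/α12 = 245/0.677 = 362 < K2 = 499; K2/α21 = 499/1.12 = 446 > K1 = 245.
Since the inequalities point opposite ways, species 2 can invade but species 1 cannot.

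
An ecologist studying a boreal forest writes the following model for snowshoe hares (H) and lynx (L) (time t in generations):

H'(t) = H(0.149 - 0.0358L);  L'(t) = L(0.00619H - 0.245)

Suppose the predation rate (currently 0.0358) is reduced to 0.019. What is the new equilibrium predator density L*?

L* ≈ 7.84

At the interior fixed point, setting dH/dt = 0 with H > 0 fixes L* = (prey growth rate)/(HL coefficient) — independent of the other coefficients.
With the change, L* = 0.149/0.019 = 7.84; it rises from 4.16.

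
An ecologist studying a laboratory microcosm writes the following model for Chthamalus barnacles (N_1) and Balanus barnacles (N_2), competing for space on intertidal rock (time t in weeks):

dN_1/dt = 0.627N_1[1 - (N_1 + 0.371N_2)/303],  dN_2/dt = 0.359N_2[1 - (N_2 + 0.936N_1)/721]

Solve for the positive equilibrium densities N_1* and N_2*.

Setting both brackets to zero gives the nullclines N_1 + 0.371N_2 = 303 and 0.936N_1 + N_2 = 721.
Substituting N_2 = 721 - 0.936N_1 into the first: N_1(1 - 0.371·0.936) = 303 - 0.371·721.
So N_1* = 35.5/0.653 = 54.4, and then N_2* = 721 - 0.936·54.4 = 670.

N_1* ≈ 54.4, N_2* ≈ 670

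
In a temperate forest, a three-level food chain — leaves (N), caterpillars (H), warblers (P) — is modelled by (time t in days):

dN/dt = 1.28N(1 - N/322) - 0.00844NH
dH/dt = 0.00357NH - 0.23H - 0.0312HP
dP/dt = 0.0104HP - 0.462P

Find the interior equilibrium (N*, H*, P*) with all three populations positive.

N* ≈ 228, H* ≈ 44.4, P* ≈ 18.7

From dP/dt = 0: 0.0104H* = 0.462, so H* = 44.4.
From dN/dt = 0: 1.28(1 - N*/322) = 0.00844·44.4, giving N* = 322·(1 - 0.293) = 228.
From dH/dt = 0: 0.00357·228 - 0.23 = 0.0312P*, so P* = 0.583/0.0312 = 18.7.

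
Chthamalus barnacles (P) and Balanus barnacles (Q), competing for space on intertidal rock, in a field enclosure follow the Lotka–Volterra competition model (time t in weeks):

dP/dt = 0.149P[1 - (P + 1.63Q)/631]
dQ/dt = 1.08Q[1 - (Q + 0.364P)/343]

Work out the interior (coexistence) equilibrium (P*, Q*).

P* ≈ 177, Q* ≈ 279

Setting both brackets to zero gives the nullclines P + 1.63Q = 631 and 0.364P + Q = 343.
Substituting Q = 343 - 0.364P into the first: P(1 - 1.63·0.364) = 631 - 1.63·343.
So P* = 71.9/0.407 = 177, and then Q* = 343 - 0.364·177 = 279.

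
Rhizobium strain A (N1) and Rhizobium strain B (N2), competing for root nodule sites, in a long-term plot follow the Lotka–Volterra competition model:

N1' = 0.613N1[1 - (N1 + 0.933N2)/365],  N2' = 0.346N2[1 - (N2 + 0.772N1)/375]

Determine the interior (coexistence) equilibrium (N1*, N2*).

Setting both brackets to zero gives the nullclines N1 + 0.933N2 = 365 and 0.772N1 + N2 = 375.
Substituting N2 = 375 - 0.772N1 into the first: N1(1 - 0.933·0.772) = 365 - 0.933·375.
So N1* = 15.1/0.28 = 54.1, and then N2* = 375 - 0.772·54.1 = 333.

N1* ≈ 54.1, N2* ≈ 333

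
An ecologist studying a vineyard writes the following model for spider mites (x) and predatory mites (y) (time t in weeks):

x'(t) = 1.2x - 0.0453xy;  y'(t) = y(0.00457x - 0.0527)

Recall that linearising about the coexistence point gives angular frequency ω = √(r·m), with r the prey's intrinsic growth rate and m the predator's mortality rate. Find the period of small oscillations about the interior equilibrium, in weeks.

T ≈ 25 weeks

Here r = 1.2 and m = 0.0527, so r·m = 0.0632.
ω = √0.0632 = 0.251 per week, hence T = 2π/ω ≈ 25 weeks.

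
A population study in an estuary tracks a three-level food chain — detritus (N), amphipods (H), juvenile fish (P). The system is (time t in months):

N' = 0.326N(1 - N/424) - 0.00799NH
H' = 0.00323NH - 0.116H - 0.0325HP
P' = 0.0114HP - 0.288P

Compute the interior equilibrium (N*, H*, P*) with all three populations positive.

From dP/dt = 0: 0.0114H* = 0.288, so H* = 25.3.
From dN/dt = 0: 0.326(1 - N*/424) = 0.00799·25.3, giving N* = 424·(1 - 0.619) = 161.
From dH/dt = 0: 0.00323·161 - 0.116 = 0.0325P*, so P* = 0.406/0.0325 = 12.5.

N* ≈ 161, H* ≈ 25.3, P* ≈ 12.5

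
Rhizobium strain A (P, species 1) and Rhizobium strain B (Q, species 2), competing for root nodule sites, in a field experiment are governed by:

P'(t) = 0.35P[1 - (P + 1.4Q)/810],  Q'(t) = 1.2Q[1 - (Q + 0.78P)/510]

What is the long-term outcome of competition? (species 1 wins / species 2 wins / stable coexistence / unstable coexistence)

species 1 excludes species 2

Compare the nullcline intercepts: K1/α12 = 810/1.4 = 579 > K2 = 510; K2/α21 = 510/0.78 = 654 < K1 = 810.
Since the inequalities point opposite ways, species 1 can invade but species 2 cannot.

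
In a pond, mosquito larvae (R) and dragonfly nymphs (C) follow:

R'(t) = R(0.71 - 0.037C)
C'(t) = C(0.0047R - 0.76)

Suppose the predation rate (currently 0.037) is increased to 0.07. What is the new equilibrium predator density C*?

At the interior fixed point, setting dR/dt = 0 with R > 0 fixes C* = (prey growth rate)/(RC coefficient) — independent of the other coefficients.
With the change, C* = 0.71/0.07 = 10.1; it falls from 19.2.

C* ≈ 10.1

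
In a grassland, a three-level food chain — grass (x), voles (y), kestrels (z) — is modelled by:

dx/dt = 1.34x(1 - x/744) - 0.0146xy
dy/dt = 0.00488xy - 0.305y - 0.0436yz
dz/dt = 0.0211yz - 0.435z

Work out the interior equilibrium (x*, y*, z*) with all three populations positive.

From dz/dt = 0: 0.0211y* = 0.435, so y* = 20.6.
From dx/dt = 0: 1.34(1 - x*/744) = 0.0146·20.6, giving x* = 744·(1 - 0.225) = 577.
From dy/dt = 0: 0.00488·577 - 0.305 = 0.0436z*, so z* = 2.51/0.0436 = 57.6.

x* ≈ 577, y* ≈ 20.6, z* ≈ 57.6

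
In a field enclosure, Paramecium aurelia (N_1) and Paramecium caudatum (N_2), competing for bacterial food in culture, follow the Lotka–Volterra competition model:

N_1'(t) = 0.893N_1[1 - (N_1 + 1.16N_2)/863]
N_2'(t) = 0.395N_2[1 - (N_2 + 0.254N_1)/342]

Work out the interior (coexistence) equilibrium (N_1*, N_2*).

N_1* ≈ 661, N_2* ≈ 174

Setting both brackets to zero gives the nullclines N_1 + 1.16N_2 = 863 and 0.254N_1 + N_2 = 342.
Substituting N_2 = 342 - 0.254N_1 into the first: N_1(1 - 1.16·0.254) = 863 - 1.16·342.
So N_1* = 466/0.705 = 661, and then N_2* = 342 - 0.254·661 = 174.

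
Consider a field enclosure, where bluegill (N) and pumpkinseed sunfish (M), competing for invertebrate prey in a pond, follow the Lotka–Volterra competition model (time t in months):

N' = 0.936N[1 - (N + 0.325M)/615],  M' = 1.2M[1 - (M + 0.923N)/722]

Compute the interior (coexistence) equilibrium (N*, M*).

N* ≈ 543, M* ≈ 220

Setting both brackets to zero gives the nullclines N + 0.325M = 615 and 0.923N + M = 722.
Substituting M = 722 - 0.923N into the first: N(1 - 0.325·0.923) = 615 - 0.325·722.
So N* = 380/0.7 = 543, and then M* = 722 - 0.923·543 = 220.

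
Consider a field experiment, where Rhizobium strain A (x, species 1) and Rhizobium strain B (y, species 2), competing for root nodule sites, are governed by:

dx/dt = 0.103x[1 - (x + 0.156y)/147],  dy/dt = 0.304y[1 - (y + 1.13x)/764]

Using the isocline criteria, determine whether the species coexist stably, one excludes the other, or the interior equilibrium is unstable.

Compare the nullcline intercepts: K1/α12 = 147/0.156 = 942 > K2 = 764; K2/α21 = 764/1.13 = 676 > K1 = 147.
Since both inequalities hold, each species can invade when rare, so the interior equilibrium is stable.

stable coexistence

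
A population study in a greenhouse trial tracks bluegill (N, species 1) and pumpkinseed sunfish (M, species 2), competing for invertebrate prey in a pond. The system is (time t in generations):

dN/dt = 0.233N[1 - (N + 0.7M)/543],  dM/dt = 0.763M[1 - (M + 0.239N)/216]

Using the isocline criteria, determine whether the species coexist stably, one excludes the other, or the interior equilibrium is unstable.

Compare the nullcline intercepts: K1/α12 = 543/0.7 = 776 > K2 = 216; K2/α21 = 216/0.239 = 904 > K1 = 543.
Since both inequalities hold, each species can invade when rare, so the interior equilibrium is stable.

stable coexistence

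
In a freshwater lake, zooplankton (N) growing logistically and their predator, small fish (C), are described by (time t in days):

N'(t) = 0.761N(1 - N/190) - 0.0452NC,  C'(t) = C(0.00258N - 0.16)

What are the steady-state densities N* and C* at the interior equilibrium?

N* ≈ 62, C* ≈ 11.3

From dC/dt = 0 with C > 0: 0.00258N* = 0.16, so N* = 62.
Substitute into dN/dt = 0: 0.761(1 - 62/190) = 0.0452C*.
The bracket is 0.674, giving C* = 0.513/0.0452 = 11.3.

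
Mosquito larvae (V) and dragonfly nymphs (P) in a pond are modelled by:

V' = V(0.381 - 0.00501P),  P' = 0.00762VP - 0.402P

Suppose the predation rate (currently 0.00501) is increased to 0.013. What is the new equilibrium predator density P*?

P* ≈ 29.3

At the interior fixed point, setting dV/dt = 0 with V > 0 fixes P* = (prey growth rate)/(VP coefficient) — independent of the other coefficients.
With the change, P* = 0.381/0.013 = 29.3; it falls from 76.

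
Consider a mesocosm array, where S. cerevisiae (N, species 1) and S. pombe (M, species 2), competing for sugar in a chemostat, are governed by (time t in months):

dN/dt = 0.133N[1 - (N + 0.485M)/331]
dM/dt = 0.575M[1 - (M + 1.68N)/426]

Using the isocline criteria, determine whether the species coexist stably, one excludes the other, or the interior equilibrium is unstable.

species 1 excludes species 2

Compare the nullcline intercepts: K1/α12 = 331/0.485 = 682 > K2 = 426; K2/α21 = 426/1.68 = 254 < K1 = 331.
Since the inequalities point opposite ways, species 1 can invade but species 2 cannot.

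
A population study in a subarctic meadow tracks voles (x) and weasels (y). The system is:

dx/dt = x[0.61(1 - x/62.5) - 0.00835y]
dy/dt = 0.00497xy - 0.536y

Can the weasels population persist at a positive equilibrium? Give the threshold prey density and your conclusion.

The predator equation gives dy/dt > 0 only when x > 0.536/0.00497 = 108.
Without the predator, x → K = 62.5. Since 62.5 < 108, the predator cannot invade.

Threshold x = 108; K < 108, so no, the predator goes extinct.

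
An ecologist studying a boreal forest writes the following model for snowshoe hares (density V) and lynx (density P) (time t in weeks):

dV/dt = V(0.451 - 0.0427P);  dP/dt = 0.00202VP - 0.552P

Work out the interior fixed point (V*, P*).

Set dP/dt = 0 with P > 0: 0.00202V - 0.552 = 0, so V* = 0.552/0.00202 = 273.
Set dV/dt = 0 with V > 0: 0.451 - 0.0427P = 0, so P* = 0.451/0.0427 = 10.6.

V* ≈ 273, P* ≈ 10.6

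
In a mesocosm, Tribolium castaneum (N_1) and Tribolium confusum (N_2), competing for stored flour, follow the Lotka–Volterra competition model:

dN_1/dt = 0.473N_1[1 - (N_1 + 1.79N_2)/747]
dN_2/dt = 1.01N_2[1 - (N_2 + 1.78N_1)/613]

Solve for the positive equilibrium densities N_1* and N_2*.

Setting both brackets to zero gives the nullclines N_1 + 1.79N_2 = 747 and 1.78N_1 + N_2 = 613.
Substituting N_2 = 613 - 1.78N_1 into the first: N_1(1 - 1.79·1.78) = 747 - 1.79·613.
So N_1* = -350/-2.19 = 160, and then N_2* = 613 - 1.78·160 = 328.

N_1* ≈ 160, N_2* ≈ 328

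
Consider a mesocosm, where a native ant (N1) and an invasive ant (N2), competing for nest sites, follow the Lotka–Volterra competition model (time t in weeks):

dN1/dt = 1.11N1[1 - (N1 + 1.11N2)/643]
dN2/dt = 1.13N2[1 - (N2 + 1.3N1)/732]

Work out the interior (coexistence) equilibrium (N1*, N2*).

N1* ≈ 383, N2* ≈ 235

Setting both brackets to zero gives the nullclines N1 + 1.11N2 = 643 and 1.3N1 + N2 = 732.
Substituting N2 = 732 - 1.3N1 into the first: N1(1 - 1.11·1.3) = 643 - 1.11·732.
So N1* = -170/-0.443 = 383, and then N2* = 732 - 1.3·383 = 235.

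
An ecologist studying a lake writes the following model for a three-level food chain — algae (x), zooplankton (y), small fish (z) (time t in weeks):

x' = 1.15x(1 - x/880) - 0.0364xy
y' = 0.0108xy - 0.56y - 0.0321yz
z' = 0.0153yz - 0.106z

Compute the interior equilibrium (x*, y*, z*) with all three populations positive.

From dz/dt = 0: 0.0153y* = 0.106, so y* = 6.93.
From dx/dt = 0: 1.15(1 - x*/880) = 0.0364·6.93, giving x* = 880·(1 - 0.219) = 687.
From dy/dt = 0: 0.0108·687 - 0.56 = 0.0321z*, so z* = 6.86/0.0321 = 214.

x* ≈ 687, y* ≈ 6.93, z* ≈ 214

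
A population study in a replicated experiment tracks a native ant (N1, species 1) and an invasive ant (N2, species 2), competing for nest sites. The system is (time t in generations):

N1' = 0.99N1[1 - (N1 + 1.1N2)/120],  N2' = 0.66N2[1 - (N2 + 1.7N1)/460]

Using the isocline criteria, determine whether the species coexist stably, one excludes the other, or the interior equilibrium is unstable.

Compare the nullcline intercepts: K1/α12 = 120/1.1 = 109 < K2 = 460; K2/α21 = 460/1.7 = 271 > K1 = 120.
Since the inequalities point opposite ways, species 2 can invade but species 1 cannot.

species 2 excludes species 1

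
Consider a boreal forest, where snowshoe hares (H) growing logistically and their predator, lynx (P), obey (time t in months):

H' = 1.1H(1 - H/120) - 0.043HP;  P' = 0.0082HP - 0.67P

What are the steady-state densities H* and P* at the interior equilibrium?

From dP/dt = 0 with P > 0: 0.0082H* = 0.67, so H* = 81.7.
Substitute into dH/dt = 0: 1.1(1 - 81.7/120) = 0.043P*.
The bracket is 0.319, giving P* = 0.351/0.043 = 8.16.

H* ≈ 81.7, P* ≈ 8.16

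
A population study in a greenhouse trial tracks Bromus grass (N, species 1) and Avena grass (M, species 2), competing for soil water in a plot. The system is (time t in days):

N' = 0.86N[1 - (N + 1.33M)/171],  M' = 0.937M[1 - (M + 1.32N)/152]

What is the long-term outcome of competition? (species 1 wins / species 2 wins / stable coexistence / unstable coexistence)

Compare the nullcline intercepts: K1/α12 = 171/1.33 = 129 < K2 = 152; K2/α21 = 152/1.32 = 115 < K1 = 171.
Since both are reversed, neither can invade when rare; the interior point is a saddle.

unstable coexistence (outcome depends on initial conditions)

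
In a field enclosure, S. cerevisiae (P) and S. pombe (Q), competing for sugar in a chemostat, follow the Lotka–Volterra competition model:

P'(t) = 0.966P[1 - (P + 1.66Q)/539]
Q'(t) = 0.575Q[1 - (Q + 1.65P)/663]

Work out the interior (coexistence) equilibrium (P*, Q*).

P* ≈ 323, Q* ≈ 130

Setting both brackets to zero gives the nullclines P + 1.66Q = 539 and 1.65P + Q = 663.
Substituting Q = 663 - 1.65P into the first: P(1 - 1.66·1.65) = 539 - 1.66·663.
So P* = -562/-1.74 = 323, and then Q* = 663 - 1.65·323 = 130.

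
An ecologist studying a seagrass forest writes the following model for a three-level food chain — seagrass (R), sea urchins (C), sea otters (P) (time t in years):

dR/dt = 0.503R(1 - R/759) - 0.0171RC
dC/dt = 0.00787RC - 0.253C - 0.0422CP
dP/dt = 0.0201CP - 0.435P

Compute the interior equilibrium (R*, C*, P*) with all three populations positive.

From dP/dt = 0: 0.0201C* = 0.435, so C* = 21.6.
From dR/dt = 0: 0.503(1 - R*/759) = 0.0171·21.6, giving R* = 759·(1 - 0.736) = 201.
From dC/dt = 0: 0.00787·201 - 0.253 = 0.0422P*, so P* = 1.33/0.0422 = 31.4.

R* ≈ 201, C* ≈ 21.6, P* ≈ 31.4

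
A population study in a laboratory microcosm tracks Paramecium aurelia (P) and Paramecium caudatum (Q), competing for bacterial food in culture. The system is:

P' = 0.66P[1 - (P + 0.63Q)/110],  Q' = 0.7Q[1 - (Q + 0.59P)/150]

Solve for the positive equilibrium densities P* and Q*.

P* ≈ 24.7, Q* ≈ 135

Setting both brackets to zero gives the nullclines P + 0.63Q = 110 and 0.59P + Q = 150.
Substituting Q = 150 - 0.59P into the first: P(1 - 0.63·0.59) = 110 - 0.63·150.
So P* = 15.5/0.628 = 24.7, and then Q* = 150 - 0.59·24.7 = 135.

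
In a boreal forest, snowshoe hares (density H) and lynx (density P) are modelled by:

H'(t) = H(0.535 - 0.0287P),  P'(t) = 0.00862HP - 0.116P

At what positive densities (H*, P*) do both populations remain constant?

Set dP/dt = 0 with P > 0: 0.00862H - 0.116 = 0, so H* = 0.116/0.00862 = 13.5.
Set dH/dt = 0 with H > 0: 0.535 - 0.0287P = 0, so P* = 0.535/0.0287 = 18.6.

H* ≈ 13.5, P* ≈ 18.6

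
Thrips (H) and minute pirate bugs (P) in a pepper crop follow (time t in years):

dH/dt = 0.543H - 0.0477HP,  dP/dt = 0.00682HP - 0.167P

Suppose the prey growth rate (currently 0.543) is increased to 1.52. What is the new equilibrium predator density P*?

P* ≈ 31.9

At the interior fixed point, setting dH/dt = 0 with H > 0 fixes P* = (prey growth rate)/(HP coefficient) — independent of the other coefficients.
With the change, P* = 1.52/0.0477 = 31.9; it rises from 11.4.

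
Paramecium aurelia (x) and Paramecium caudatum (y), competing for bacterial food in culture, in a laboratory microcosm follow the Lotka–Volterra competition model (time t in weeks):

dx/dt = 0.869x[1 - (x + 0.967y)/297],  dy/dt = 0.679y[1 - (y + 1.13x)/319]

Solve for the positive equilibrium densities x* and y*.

x* ≈ 124, y* ≈ 179

Setting both brackets to zero gives the nullclines x + 0.967y = 297 and 1.13x + y = 319.
Substituting y = 319 - 1.13x into the first: x(1 - 0.967·1.13) = 297 - 0.967·319.
So x* = -11.5/-0.0927 = 124, and then y* = 319 - 1.13·124 = 179.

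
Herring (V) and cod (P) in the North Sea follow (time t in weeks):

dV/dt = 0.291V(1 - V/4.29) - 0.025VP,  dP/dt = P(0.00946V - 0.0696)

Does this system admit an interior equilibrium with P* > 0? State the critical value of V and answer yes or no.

Threshold V = 7.36; K < 7.36, so no, the predator goes extinct.

The predator equation gives dP/dt > 0 only when V > 0.0696/0.00946 = 7.36.
Without the predator, V → K = 4.29. Since 4.29 < 7.36, the predator cannot invade.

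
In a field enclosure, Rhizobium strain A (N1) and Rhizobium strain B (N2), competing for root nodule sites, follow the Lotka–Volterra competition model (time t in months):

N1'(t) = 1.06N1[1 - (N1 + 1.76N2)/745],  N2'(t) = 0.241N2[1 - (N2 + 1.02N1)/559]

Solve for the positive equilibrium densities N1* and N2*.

N1* ≈ 300, N2* ≈ 253

Setting both brackets to zero gives the nullclines N1 + 1.76N2 = 745 and 1.02N1 + N2 = 559.
Substituting N2 = 559 - 1.02N1 into the first: N1(1 - 1.76·1.02) = 745 - 1.76·559.
So N1* = -239/-0.795 = 300, and then N2* = 559 - 1.02·300 = 253.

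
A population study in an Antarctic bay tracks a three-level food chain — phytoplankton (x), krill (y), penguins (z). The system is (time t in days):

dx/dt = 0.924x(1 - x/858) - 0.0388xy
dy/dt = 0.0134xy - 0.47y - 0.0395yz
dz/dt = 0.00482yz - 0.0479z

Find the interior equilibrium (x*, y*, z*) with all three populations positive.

From dz/dt = 0: 0.00482y* = 0.0479, so y* = 9.94.
From dx/dt = 0: 0.924(1 - x*/858) = 0.0388·9.94, giving x* = 858·(1 - 0.417) = 500.
From dy/dt = 0: 0.0134·500 - 0.47 = 0.0395z*, so z* = 6.23/0.0395 = 158.

x* ≈ 500, y* ≈ 9.94, z* ≈ 158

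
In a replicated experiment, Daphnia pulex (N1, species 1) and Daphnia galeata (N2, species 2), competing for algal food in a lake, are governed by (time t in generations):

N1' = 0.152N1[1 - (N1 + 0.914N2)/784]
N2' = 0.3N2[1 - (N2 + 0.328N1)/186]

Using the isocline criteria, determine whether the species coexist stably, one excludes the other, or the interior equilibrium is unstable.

Compare the nullcline intercepts: K1/α12 = 784/0.914 = 858 > K2 = 186; K2/α21 = 186/0.328 = 567 < K1 = 784.
Since the inequalities point opposite ways, species 1 can invade but species 2 cannot.

species 1 excludes species 2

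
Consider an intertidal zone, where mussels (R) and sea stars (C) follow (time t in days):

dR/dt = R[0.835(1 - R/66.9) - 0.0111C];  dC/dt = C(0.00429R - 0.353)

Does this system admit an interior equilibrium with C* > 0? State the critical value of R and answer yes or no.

The predator equation gives dC/dt > 0 only when R > 0.353/0.00429 = 82.3.
Without the predator, R → K = 66.9. Since 66.9 < 82.3, the predator cannot invade.

Threshold R = 82.3; K < 82.3, so no, the predator goes extinct.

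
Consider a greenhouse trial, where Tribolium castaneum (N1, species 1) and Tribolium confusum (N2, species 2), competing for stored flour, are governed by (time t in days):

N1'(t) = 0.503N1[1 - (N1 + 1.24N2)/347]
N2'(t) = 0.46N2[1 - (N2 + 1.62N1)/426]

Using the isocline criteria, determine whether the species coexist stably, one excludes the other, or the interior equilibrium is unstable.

unstable coexistence (outcome depends on initial conditions)

Compare the nullcline intercepts: K1/α12 = 347/1.24 = 280 < K2 = 426; K2/α21 = 426/1.62 = 263 < K1 = 347.
Since both are reversed, neither can invade when rare; the interior point is a saddle.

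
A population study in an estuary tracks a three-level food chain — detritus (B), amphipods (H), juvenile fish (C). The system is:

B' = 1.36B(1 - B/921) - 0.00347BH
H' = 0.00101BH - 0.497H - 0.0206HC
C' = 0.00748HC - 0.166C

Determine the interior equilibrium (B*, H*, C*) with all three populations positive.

From dC/dt = 0: 0.00748H* = 0.166, so H* = 22.2.
From dB/dt = 0: 1.36(1 - B*/921) = 0.00347·22.2, giving B* = 921·(1 - 0.0566) = 869.
From dH/dt = 0: 0.00101·869 - 0.497 = 0.0206C*, so C* = 0.381/0.0206 = 18.5.

B* ≈ 869, H* ≈ 22.2, C* ≈ 18.5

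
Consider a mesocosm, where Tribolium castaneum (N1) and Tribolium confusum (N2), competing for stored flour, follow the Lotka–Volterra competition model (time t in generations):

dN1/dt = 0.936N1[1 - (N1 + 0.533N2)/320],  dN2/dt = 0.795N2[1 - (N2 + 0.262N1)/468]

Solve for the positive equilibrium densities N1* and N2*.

Setting both brackets to zero gives the nullclines N1 + 0.533N2 = 320 and 0.262N1 + N2 = 468.
Substituting N2 = 468 - 0.262N1 into the first: N1(1 - 0.533·0.262) = 320 - 0.533·468.
So N1* = 70.6/0.86 = 82, and then N2* = 468 - 0.262·82 = 447.

N1* ≈ 82, N2* ≈ 447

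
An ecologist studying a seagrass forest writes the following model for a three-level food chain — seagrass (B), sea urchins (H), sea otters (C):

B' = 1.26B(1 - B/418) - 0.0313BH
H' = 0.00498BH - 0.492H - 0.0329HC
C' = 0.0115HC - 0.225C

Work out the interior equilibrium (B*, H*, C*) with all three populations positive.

B* ≈ 215, H* ≈ 19.6, C* ≈ 17.6

From dC/dt = 0: 0.0115H* = 0.225, so H* = 19.6.
From dB/dt = 0: 1.26(1 - B*/418) = 0.0313·19.6, giving B* = 418·(1 - 0.486) = 215.
From dH/dt = 0: 0.00498·215 - 0.492 = 0.0329C*, so C* = 0.578/0.0329 = 17.6.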